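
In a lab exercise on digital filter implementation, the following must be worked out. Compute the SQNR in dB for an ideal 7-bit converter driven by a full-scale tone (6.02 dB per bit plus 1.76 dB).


Theoretical SNR for a full-scale sinusoid:
SNR = 6.02 * N + 1.76
    = 6.02 * 7 + 1.76
    = 42.14 + 1.76
    = 43.9 dB

43.9 dB


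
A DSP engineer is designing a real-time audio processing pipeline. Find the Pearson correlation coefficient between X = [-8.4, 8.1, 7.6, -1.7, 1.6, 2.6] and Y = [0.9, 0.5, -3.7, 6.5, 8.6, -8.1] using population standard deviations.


Pearson correlation coefficient (population):
r = cov(X,Y) / (std(X) * std(Y))
Mean X = 1.6333, Mean Y = 0.7833
Cov(X,Y) = -9.609444
Std(X) = 5.629288, Std(Y) = 5.669926
r = -0.3011

-0.3011


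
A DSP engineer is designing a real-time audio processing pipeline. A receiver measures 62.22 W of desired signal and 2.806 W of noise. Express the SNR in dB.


SNR in decibels:
SNR = 10 * log10(Ps / Pn)
    = 10 * log10(62.22 / 2.806)
    = 10 * log10(22.1739)
    = 10 * 1.3458
    = 13.46 dB

13.46 dB


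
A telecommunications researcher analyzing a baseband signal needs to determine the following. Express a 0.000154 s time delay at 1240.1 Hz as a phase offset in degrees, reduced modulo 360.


Phase shift from frequency and time delay:
phi = 360 * f * t_delay
    = 360 * 1240.1 * 0.000154
    = 68.75 degrees
    mod 360 = 68.75 degrees

68.75 degrees


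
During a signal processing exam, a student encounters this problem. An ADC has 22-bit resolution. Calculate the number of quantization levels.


Number of quantization levels = 2^N
= 2^22
= 4194304

4194304


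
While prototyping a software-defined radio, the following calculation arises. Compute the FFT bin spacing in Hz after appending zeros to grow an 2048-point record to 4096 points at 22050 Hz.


Frequency resolution after zero-padding:
N_padded = 2048 * 2 = 4096
df = fs / N_padded
   = 22050 / 4096
   = 5.3833 Hz

5.3833 Hz


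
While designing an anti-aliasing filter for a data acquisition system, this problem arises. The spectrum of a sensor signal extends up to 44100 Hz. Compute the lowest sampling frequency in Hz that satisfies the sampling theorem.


The Nyquist rate is twice the maximum frequency component.
fs_min = 2 * fmax
      = 2 * 44100
      = 88200 Hz

88200


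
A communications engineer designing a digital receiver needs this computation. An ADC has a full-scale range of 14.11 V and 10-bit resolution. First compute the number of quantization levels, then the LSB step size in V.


Step 1 — number of quantization levels:
L = 2^N = 2^10 = 1024

Step 2 — LSB step size:
delta = Vfs / L
      = 14.11 / 1024
      = 0.0137793 V

Levels = 1024; step size = 0.0137793 V


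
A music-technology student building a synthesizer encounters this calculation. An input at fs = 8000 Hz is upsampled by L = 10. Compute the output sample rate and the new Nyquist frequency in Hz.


Step 1 — output sample rate after interpolation by L:
fs_out = L * fs_in = 10 * 8000 = 80000 Hz

Step 2 — Nyquist frequency of the output stream:
f_Nyq = fs_out / 2 = 80000 / 2 = 40000.0 Hz

fs_out = 80000 Hz; f_Nyquist = 40000.0 Hz


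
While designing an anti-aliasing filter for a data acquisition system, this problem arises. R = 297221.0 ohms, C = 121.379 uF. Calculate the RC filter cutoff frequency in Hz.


Cutoff frequency of a first-order RC filter:
fc = 1 / (2 * pi * R * C)
C = 121.379 uF = 0.000121379 F
fc = 1 / (2 * pi * 297221.0 * 0.000121379)
   = 1 / 226.67462950346
   = 0.004412 Hz

0.004412 Hz


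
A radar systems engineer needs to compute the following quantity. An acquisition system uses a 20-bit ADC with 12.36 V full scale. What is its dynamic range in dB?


Dynamic range from full-scale to LSB:
V_min = V_max / 2^bits = 12.36 / 2^20
DR = 20 * log10(V_max / V_min)
   = 20 * log10(2^20)
   = 20 * 20 * log10(2)
   = 120.41 dB

120.41 dB


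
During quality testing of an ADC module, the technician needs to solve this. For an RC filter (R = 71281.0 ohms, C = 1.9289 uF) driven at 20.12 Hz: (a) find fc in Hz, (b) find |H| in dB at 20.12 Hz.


Step 1 — cutoff frequency:
fc = 1 / (2*pi*R*C)
C = 1.9289 uF = 1.9289e-06 F
fc = 1 / (2*pi*71281.0*1.9289e-06)
   = 1.15754 Hz

Step 2 — magnitude at f = 20.12 Hz:
|H(f)| = 1 / sqrt(1 + (f/fc)^2)
f/fc = 20.12 / 1.15754 = 17.381689
|H| = 1 / sqrt(1 + 302.123112) = 0.0574368
|H|_dB = 20*log10(0.0574368) = -24.82 dB

fc = 1.15754 Hz; |H(20.12 Hz)| = -24.82 dB


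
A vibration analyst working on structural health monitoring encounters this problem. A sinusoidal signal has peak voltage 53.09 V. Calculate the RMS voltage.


RMS voltage for a sinusoidal waveform:
V_rms = V_peak / sqrt(2)
      = 53.09 / 1.414214
      = 37.54 V

37.54 V


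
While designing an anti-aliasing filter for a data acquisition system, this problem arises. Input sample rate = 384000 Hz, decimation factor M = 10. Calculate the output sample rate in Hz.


Decimation reduces the sample rate:
fs_out = fs_in / M
       = 384000 / 10
       = 38400.0 Hz

38400.0 Hz


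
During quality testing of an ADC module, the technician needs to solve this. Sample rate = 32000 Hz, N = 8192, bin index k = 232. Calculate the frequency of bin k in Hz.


Frequency of DFT bin k:
f_k = k * fs / N
    = 232 * 32000 / 8192
    = 7424000 / 8192
    = 906.25 Hz

906.25 Hz


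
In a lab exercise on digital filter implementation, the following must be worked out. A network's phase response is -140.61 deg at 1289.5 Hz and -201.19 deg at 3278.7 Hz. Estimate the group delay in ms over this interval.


Group delay from phase difference:
tau = -d(phi)/d(omega)
d(phi) = -60.58 deg = -1.05732 rad
d(omega) = 2*pi*(3278.7 - 1289.5) = 12498.5122 rad/s
tau = -(-1.05732) / 12498.5122
    = 0.0846 ms

0.0846 ms


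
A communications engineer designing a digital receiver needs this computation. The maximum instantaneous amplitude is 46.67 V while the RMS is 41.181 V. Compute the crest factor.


Crest factor is the ratio of peak to RMS:
CF = V_peak / V_rms
   = 46.67 / 41.181
   = 1.1333

1.1333


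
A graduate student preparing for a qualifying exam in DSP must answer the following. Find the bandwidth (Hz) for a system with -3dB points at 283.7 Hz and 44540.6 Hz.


Bandwidth is the difference of -3dB frequencies:
BW = f_high - f_low
   = 44540.6 - 283.7
   = 44256.9 Hz

44256.9 Hz


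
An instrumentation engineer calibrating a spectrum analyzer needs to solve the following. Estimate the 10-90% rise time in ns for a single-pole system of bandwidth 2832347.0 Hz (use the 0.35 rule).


Rise time from bandwidth relationship:
tr = 0.35 / BW
   = 0.35 / 2832347.0
   = 1.235724295e-07 s
   = 123.5724 ns

123.5724 ns


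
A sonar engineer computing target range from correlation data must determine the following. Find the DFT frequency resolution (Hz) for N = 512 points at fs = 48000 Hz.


DFT frequency resolution:
df = fs / N
   = 48000 / 512
   = 93.75 Hz

93.75 Hz


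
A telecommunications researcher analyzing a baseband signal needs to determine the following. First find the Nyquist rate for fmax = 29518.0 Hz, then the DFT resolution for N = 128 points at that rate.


Step 1 — Nyquist sampling rate:
fs = 2 * fmax = 2 * 29518.0 = 59036.0 Hz

Step 2 — DFT bin spacing:
df = fs / N = 59036.0 / 128 = 461.2188 Hz

461.2188 Hz


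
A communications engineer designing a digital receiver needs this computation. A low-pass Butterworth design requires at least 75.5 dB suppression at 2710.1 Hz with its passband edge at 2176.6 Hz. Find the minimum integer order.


Butterworth filter order formula:
n = log10(10^(A/10) - 1) / (2 * log10(f_stop/f_pass))
10^(75.5/10) - 1 = 35481337.9234
f_stop/f_pass = 2710.1 / 2176.6 = 1.2451
n = 39.6506 -> ceil = 40

40


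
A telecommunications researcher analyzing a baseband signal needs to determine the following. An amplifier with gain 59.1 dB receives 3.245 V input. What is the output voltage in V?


Output voltage from dB gain:
V_out = V_in * 10^(gain_dB / 20)
      = 3.245 * 10^(59.1 / 20)
      = 3.245 * 901.571138
      = 2925.5983 V

2925.5983 V


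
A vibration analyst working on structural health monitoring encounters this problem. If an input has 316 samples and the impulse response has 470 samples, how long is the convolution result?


Linear convolution output length:
L = N + M - 1
  = 316 + 470 - 1
  = 785 samples

785


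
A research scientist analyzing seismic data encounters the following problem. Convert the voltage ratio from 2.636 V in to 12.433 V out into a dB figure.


Voltage gain in dB:
G = 20 * log10(Vout / Vin)
  = 20 * log10(12.433 / 2.636)
  = 20 * log10(4.716616)
  = 20 * 0.673631
  = 13.47 dB

13.47 dB


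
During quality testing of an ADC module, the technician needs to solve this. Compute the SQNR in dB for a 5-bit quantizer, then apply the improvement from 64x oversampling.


Step 1 — baseline SQNR at Nyquist:
SQNR_base = 6.02*N + 1.76
          = 6.02*5 + 1.76
          = 31.86 dB

Step 2 — oversampling processing gain:
G = 10*log10(OSR) = 10*log10(64) = 18.06 dB

Step 3 — total:
SQNR_total = 31.86 + 18.06 = 49.92 dB

Base SQNR = 31.86 dB; oversampled SQNR = 49.92 dB


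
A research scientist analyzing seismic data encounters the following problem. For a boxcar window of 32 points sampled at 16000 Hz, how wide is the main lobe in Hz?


Main lobe width for a rectangular window:
Width = 2 * fs / N
      = 2 * 16000 / 32
      = 32000 / 32
      = 1000.0 Hz

1000.0 Hz


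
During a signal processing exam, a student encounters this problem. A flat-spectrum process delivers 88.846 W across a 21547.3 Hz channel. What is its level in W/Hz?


Power spectral density:
PSD = P / BW
    = 88.846 / 21547.3
    = 0.0041233 W/Hz

0.0041233 W/Hz


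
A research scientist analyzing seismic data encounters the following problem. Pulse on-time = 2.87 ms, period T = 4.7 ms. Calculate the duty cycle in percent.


Duty cycle as a percentage:
DC = (t_on / T) * 100
   = (2.87 / 4.7) * 100
   = 0.610638 * 100
   = 61.06 %

61.06 %


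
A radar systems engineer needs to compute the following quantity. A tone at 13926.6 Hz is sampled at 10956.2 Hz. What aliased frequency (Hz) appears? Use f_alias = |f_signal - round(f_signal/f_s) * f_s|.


Compute the nearest integer multiple of fs to the signal:
n = round(13926.6 / 10956.2) = 1
f_alias = |13926.6 - 1 * 10956.2|
        = |13926.6 - 10956.2|
        = 2970.4 Hz

2970.4


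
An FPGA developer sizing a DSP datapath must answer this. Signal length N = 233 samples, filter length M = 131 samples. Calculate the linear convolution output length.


Linear convolution output length:
L = N + M - 1
  = 233 + 131 - 1
  = 363 samples

363


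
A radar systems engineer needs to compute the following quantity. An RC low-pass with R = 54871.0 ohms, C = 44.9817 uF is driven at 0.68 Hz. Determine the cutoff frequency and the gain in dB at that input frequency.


Step 1 — cutoff frequency:
fc = 1 / (2*pi*R*C)
C = 44.9817 uF = 4.49817e-05 F
fc = 1 / (2*pi*54871.0*4.49817e-05)
   = 0.0644824 Hz

Step 2 — magnitude at f = 0.68 Hz:
|H(f)| = 1 / sqrt(1 + (f/fc)^2)
f/fc = 0.68 / 0.0644824 = 10.545513
|H| = 1 / sqrt(1 + 111.207844) = 0.0944036
|H|_dB = 20*log10(0.0944036) = -20.5 dB

fc = 0.0644824 Hz; |H(0.68 Hz)| = -20.5 dB


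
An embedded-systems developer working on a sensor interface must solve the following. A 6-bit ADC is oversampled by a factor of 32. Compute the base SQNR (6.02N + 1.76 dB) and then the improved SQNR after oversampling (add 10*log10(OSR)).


Step 1 — baseline SQNR at Nyquist:
SQNR_base = 6.02*N + 1.76
          = 6.02*6 + 1.76
          = 37.88 dB

Step 2 — oversampling processing gain:
G = 10*log10(OSR) = 10*log10(32) = 15.05 dB

Step 3 — total:
SQNR_total = 37.88 + 15.05 = 52.93 dB

Base SQNR = 37.88 dB; oversampled SQNR = 52.93 dB


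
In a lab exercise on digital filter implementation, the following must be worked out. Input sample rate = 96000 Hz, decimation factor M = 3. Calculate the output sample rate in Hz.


Decimation reduces the sample rate:
fs_out = fs_in / M
       = 96000 / 3
       = 32000.0 Hz

32000.0 Hz


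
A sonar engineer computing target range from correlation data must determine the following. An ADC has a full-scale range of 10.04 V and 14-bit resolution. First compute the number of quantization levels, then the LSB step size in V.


Step 1 — number of quantization levels:
L = 2^N = 2^14 = 16384

Step 2 — LSB step size:
delta = Vfs / L
      = 10.04 / 16384
      = 0.00061279 V

Levels = 16384; step size = 0.00061279 V


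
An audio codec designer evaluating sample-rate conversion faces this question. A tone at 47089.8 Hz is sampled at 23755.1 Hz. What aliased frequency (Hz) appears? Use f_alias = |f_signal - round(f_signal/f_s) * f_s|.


Compute the nearest integer multiple of fs to the signal:
n = round(47089.8 / 23755.1) = 2
f_alias = |47089.8 - 2 * 23755.1|
        = |47089.8 - 47510.2|
        = 420.4 Hz

420.4


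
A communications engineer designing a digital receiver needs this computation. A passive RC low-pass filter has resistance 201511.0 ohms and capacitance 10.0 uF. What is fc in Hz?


Cutoff frequency of a first-order RC filter:
fc = 1 / (2 * pi * R * C)
C = 10.0 uF = 1e-05 F
fc = 1 / (2 * pi * 201511.0 * 1e-05)
   = 1 / 12.661309544351
   = 0.078981 Hz

0.078981 Hz


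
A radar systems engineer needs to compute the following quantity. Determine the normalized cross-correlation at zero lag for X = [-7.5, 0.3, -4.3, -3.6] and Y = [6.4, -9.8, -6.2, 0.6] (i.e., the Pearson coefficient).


Pearson correlation coefficient (population):
r = cov(X,Y) / (std(X) * std(Y))
Mean X = -3.775, Mean Y = -2.25
Cov(X,Y) = -15.10375
Std(X) = 2.774324, Std(Y) = 6.235984
r = -0.873

-0.873


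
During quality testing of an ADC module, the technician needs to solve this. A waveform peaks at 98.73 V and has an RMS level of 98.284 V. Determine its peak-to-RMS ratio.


Crest factor is the ratio of peak to RMS:
CF = V_peak / V_rms
   = 98.73 / 98.284
   = 1.0045

1.0045


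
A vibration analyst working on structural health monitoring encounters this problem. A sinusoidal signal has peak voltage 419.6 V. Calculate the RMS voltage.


RMS voltage for a sinusoidal waveform:
V_rms = V_peak / sqrt(2)
      = 419.6 / 1.414214
      = 296.702 V

296.702 V


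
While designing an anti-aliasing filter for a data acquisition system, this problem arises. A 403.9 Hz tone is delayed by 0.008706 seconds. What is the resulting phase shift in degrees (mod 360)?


Phase shift from frequency and time delay:
phi = 360 * f * t_delay
    = 360 * 403.9 * 0.008706
    = 1265.89 degrees
    mod 360 = 185.89 degrees

185.89 degrees


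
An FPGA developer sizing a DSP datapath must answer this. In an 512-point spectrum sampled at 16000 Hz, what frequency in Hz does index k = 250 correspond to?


Frequency of DFT bin k:
f_k = k * fs / N
    = 250 * 16000 / 512
    = 4000000 / 512
    = 7812.5 Hz

7812.5 Hz


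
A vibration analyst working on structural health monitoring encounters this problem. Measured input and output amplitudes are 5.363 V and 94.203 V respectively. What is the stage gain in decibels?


Voltage gain in dB:
G = 20 * log10(Vout / Vin)
  = 20 * log10(94.203 / 5.363)
  = 20 * log10(17.565355)
  = 20 * 1.244657
  = 24.89 dB

24.89 dB


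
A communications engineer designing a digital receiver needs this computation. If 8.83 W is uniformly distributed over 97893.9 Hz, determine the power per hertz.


Power spectral density:
PSD = P / BW
    = 8.83 / 97893.9
    = 9.02e-05 W/Hz

9.02e-05 W/Hz


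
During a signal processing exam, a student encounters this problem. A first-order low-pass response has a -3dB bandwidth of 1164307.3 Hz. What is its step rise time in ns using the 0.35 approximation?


Rise time from bandwidth relationship:
tr = 0.35 / BW
   = 0.35 / 1164307.3
   = 3.006079237e-07 s
   = 300.6079 ns

300.6079 ns


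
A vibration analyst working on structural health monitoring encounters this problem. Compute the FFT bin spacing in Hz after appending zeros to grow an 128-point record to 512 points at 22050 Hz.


Frequency resolution after zero-padding:
N_padded = 128 * 4 = 512
df = fs / N_padded
   = 22050 / 512
   = 43.0664 Hz

43.0664 Hz


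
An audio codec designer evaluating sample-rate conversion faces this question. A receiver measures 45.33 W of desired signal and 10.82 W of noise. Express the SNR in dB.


SNR in decibels:
SNR = 10 * log10(Ps / Pn)
    = 10 * log10(45.33 / 10.82)
    = 10 * log10(4.1895)
    = 10 * 0.6222
    = 6.22 dB

6.22 dB


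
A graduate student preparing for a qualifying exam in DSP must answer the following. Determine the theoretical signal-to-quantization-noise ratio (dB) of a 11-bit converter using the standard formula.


Theoretical SNR for a full-scale sinusoid:
SNR = 6.02 * N + 1.76
    = 6.02 * 11 + 1.76
    = 66.22 + 1.76
    = 67.98 dB

67.98 dB


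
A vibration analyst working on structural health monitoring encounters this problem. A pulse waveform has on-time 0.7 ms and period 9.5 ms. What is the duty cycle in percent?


Duty cycle as a percentage:
DC = (t_on / T) * 100
   = (0.7 / 9.5) * 100
   = 0.073684 * 100
   = 7.37 %

7.37 %


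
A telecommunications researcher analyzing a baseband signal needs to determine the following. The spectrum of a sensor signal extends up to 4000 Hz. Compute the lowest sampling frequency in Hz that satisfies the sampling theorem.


The Nyquist rate is twice the maximum frequency component.
fs_min = 2 * fmax
      = 2 * 4000
      = 8000 Hz

8000


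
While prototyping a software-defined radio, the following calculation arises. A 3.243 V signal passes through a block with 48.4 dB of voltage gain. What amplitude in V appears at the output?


Output voltage from dB gain:
V_out = V_in * 10^(gain_dB / 20)
      = 3.243 * 10^(48.4 / 20)
      = 3.243 * 263.026799
      = 852.9959 V

852.9959 V


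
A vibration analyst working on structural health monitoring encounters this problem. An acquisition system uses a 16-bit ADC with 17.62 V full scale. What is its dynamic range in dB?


Dynamic range from full-scale to LSB:
V_min = V_max / 2^bits = 17.62 / 2^16
DR = 20 * log10(V_max / V_min)
   = 20 * log10(2^16)
   = 20 * 16 * log10(2)
   = 96.33 dB

96.33 dB


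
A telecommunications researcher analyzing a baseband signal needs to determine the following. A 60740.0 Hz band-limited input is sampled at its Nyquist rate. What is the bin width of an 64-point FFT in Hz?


Step 1 — Nyquist sampling rate:
fs = 2 * fmax = 2 * 60740.0 = 121480.0 Hz

Step 2 — DFT bin spacing:
df = fs / N = 121480.0 / 64 = 1898.125 Hz

1898.125 Hz


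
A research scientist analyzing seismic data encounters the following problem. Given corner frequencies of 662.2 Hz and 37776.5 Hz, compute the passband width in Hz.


Bandwidth is the difference of -3dB frequencies:
BW = f_high - f_low
   = 37776.5 - 662.2
   = 37114.3 Hz

37114.3 Hz


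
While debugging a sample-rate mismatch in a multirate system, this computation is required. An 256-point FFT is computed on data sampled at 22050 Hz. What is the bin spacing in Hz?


DFT frequency resolution:
df = fs / N
   = 22050 / 256
   = 86.1328 Hz

86.1328 Hz


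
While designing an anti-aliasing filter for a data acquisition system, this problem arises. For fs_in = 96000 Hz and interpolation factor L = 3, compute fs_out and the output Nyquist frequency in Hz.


Step 1 — output sample rate after interpolation by L:
fs_out = L * fs_in = 3 * 96000 = 288000 Hz

Step 2 — Nyquist frequency of the output stream:
f_Nyq = fs_out / 2 = 288000 / 2 = 144000.0 Hz

fs_out = 288000 Hz; f_Nyquist = 144000.0 Hz


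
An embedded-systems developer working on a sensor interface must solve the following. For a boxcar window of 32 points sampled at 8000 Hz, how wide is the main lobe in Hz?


Main lobe width for a rectangular window:
Width = 2 * fs / N
      = 2 * 8000 / 32
      = 16000 / 32
      = 500.0 Hz

500.0 Hz


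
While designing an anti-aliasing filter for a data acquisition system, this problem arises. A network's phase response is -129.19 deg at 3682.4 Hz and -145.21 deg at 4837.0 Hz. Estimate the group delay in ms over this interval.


Group delay from phase difference:
tau = -d(phi)/d(omega)
d(phi) = -16.02 deg = -0.279602 rad
d(omega) = 2*pi*(4837.0 - 3682.4) = 7254.5658 rad/s
tau = -(-0.279602) / 7254.5658
    = 0.0385 ms

0.0385 ms


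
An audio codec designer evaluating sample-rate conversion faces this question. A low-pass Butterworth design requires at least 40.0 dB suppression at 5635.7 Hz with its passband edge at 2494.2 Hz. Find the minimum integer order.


Butterworth filter order formula:
n = log10(10^(A/10) - 1) / (2 * log10(f_stop/f_pass))
10^(40.0/10) - 1 = 9999.0
f_stop/f_pass = 5635.7 / 2494.2 = 2.2595
n = 5.6494 -> ceil = 6

6


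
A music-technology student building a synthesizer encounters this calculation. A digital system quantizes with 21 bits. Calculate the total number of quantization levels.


Number of quantization levels = 2^N
= 2^21
= 2097152

2097152


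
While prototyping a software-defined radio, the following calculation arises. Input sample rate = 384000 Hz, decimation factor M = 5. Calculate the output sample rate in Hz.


Decimation reduces the sample rate:
fs_out = fs_in / M
       = 384000 / 5
       = 76800.0 Hz

76800.0 Hz


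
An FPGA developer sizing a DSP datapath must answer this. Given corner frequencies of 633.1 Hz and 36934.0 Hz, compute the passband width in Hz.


Bandwidth is the difference of -3dB frequencies:
BW = f_high - f_low
   = 36934.0 - 633.1
   = 36300.9 Hz

36300.9 Hz


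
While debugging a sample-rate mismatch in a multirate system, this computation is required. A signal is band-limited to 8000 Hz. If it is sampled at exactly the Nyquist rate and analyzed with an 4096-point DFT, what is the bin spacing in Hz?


Step 1 — Nyquist sampling rate:
fs = 2 * fmax = 2 * 8000 = 16000 Hz

Step 2 — DFT bin spacing:
df = fs / N = 16000 / 4096 = 3.9062 Hz

3.9062 Hz


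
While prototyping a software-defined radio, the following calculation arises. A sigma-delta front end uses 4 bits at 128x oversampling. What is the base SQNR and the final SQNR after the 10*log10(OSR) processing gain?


Step 1 — baseline SQNR at Nyquist:
SQNR_base = 6.02*N + 1.76
          = 6.02*4 + 1.76
          = 25.84 dB

Step 2 — oversampling processing gain:
G = 10*log10(OSR) = 10*log10(128) = 21.07 dB

Step 3 — total:
SQNR_total = 25.84 + 21.07 = 46.91 dB

Base SQNR = 25.84 dB; oversampled SQNR = 46.91 dB


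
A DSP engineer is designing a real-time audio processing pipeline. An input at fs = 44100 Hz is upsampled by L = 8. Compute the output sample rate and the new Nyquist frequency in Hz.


Step 1 — output sample rate after interpolation by L:
fs_out = L * fs_in = 8 * 44100 = 352800 Hz

Step 2 — Nyquist frequency of the output stream:
f_Nyq = fs_out / 2 = 352800 / 2 = 176400.0 Hz

fs_out = 352800 Hz; f_Nyquist = 176400.0 Hz


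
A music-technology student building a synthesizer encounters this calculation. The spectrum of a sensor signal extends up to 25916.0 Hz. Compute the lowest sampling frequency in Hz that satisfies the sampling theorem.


The Nyquist rate is twice the maximum frequency component.
fs_min = 2 * fmax
      = 2 * 25916.0
      = 51832.0 Hz

51832.0


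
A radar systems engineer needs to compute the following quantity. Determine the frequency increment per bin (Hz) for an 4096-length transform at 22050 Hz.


DFT frequency resolution:
df = fs / N
   = 22050 / 4096
   = 5.3833 Hz

5.3833 Hz


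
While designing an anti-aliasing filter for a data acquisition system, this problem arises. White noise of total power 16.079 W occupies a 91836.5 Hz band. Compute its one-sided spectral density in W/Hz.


Power spectral density:
PSD = P / BW
    = 16.079 / 91836.5
    = 0.00017508 W/Hz

0.00017508 W/Hz


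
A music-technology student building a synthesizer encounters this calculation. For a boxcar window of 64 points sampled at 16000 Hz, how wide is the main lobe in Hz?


Main lobe width for a rectangular window:
Width = 2 * fs / N
      = 2 * 16000 / 64
      = 32000 / 64
      = 500.0 Hz

500.0 Hz


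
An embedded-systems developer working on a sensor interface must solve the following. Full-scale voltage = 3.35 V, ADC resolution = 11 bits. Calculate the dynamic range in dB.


Dynamic range from full-scale to LSB:
V_min = V_max / 2^bits = 3.35 / 2^11
DR = 20 * log10(V_max / V_min)
   = 20 * log10(2^11)
   = 20 * 11 * log10(2)
   = 66.23 dB

66.23 dB


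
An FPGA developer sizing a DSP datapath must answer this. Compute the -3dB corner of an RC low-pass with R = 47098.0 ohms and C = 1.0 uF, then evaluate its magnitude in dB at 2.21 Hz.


Step 1 — cutoff frequency:
fc = 1 / (2*pi*R*C)
C = 1.0 uF = 1e-06 F
fc = 1 / (2*pi*47098.0*1e-06)
   = 3.37923 Hz

Step 2 — magnitude at f = 2.21 Hz:
|H(f)| = 1 / sqrt(1 + (f/fc)^2)
f/fc = 2.21 / 3.37923 = 0.653995
|H| = 1 / sqrt(1 + 0.427709) = 0.8369127
|H|_dB = 20*log10(0.8369127) = -1.55 dB

fc = 3.37923 Hz; |H(2.21 Hz)| = -1.55 dB


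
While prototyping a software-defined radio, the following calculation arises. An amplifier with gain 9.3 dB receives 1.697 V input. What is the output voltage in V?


Output voltage from dB gain:
V_out = V_in * 10^(gain_dB / 20)
      = 1.697 * 10^(9.3 / 20)
      = 1.697 * 2.917427
      = 4.9509 V

4.9509 V


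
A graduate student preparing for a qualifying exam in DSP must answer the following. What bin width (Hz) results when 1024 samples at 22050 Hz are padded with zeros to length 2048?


Frequency resolution after zero-padding:
N_padded = 1024 * 2 = 2048
df = fs / N_padded
   = 22050 / 2048
   = 10.7666 Hz

10.7666 Hz


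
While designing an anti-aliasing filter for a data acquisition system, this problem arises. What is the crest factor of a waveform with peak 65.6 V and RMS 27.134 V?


Crest factor is the ratio of peak to RMS:
CF = V_peak / V_rms
   = 65.6 / 27.134
   = 2.4176

2.4176


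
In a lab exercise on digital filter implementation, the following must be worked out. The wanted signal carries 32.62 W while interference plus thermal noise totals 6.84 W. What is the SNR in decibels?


SNR in decibels:
SNR = 10 * log10(Ps / Pn)
    = 10 * log10(32.62 / 6.84)
    = 10 * log10(4.769)
    = 10 * 0.6784
    = 6.78 dB

6.78 dB


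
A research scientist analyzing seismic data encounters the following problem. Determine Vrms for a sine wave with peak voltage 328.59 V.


RMS voltage for a sinusoidal waveform:
V_rms = V_peak / sqrt(2)
      = 328.59 / 1.414214
      = 232.348 V

232.348 V


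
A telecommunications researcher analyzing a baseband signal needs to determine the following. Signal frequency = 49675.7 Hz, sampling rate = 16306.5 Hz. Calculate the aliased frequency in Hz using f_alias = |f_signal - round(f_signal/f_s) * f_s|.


Compute the nearest integer multiple of fs to the signal:
n = round(49675.7 / 16306.5) = 3
f_alias = |49675.7 - 3 * 16306.5|
        = |49675.7 - 48919.5|
        = 756.2 Hz

756.2


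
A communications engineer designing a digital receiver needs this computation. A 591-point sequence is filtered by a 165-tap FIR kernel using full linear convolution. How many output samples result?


Linear convolution output length:
L = N + M - 1
  = 591 + 165 - 1
  = 755 samples

755


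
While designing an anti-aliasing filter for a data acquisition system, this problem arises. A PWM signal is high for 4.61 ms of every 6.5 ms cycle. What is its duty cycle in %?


Duty cycle as a percentage:
DC = (t_on / T) * 100
   = (4.61 / 6.5) * 100
   = 0.709231 * 100
   = 70.92 %

70.92 %


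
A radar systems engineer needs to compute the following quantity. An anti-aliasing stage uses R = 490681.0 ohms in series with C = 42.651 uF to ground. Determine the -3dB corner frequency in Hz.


Cutoff frequency of a first-order RC filter:
fc = 1 / (2 * pi * R * C)
C = 42.651 uF = 4.2651e-05 F
fc = 1 / (2 * pi * 490681.0 * 4.2651e-05)
   = 1 / 131.49472409987
   = 0.007605 Hz

0.007605 Hz


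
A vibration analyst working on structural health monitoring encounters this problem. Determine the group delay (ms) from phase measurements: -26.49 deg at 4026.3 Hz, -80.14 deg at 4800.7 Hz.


Group delay from phase difference:
tau = -d(phi)/d(omega)
d(phi) = -53.65 deg = -0.936369 rad
d(omega) = 2*pi*(4800.7 - 4026.3) = 4865.6987 rad/s
tau = -(-0.936369) / 4865.6987
    = 0.1924 ms

0.1924 ms


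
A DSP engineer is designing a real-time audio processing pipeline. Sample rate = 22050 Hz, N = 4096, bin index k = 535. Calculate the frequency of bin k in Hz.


Frequency of DFT bin k:
f_k = k * fs / N
    = 535 * 22050 / 4096
    = 11796750 / 4096
    = 2880.066 Hz

2880.066 Hz


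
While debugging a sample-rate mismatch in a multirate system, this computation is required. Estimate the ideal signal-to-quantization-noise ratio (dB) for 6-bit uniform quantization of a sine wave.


Theoretical SNR for a full-scale sinusoid:
SNR = 6.02 * N + 1.76
    = 6.02 * 6 + 1.76
    = 36.12 + 1.76
    = 37.88 dB

37.88 dB


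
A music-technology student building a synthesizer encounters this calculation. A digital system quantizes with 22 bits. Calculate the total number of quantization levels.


Number of quantization levels = 2^N
= 2^22
= 4194304

4194304


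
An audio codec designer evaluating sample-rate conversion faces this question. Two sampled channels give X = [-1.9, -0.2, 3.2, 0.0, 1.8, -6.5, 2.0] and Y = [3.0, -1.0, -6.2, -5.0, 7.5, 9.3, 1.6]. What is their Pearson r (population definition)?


Pearson correlation coefficient (population):
r = cov(X,Y) / (std(X) * std(Y))
Mean X = -0.2286, Mean Y = 1.3143
Cov(X,Y) = -9.569592
Std(X) = 3.00034, Std(Y) = 5.433344
r = -0.587

-0.587


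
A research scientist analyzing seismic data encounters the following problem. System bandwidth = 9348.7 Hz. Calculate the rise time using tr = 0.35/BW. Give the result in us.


Rise time from bandwidth relationship:
tr = 0.35 / BW
   = 0.35 / 9348.7
   = 3.743836041e-05 s
   = 37.4384 us

37.4384 us


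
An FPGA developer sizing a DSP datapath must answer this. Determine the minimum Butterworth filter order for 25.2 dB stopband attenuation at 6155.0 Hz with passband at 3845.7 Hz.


Butterworth filter order formula:
n = log10(10^(A/10) - 1) / (2 * log10(f_stop/f_pass))
10^(25.2/10) - 1 = 330.1311
f_stop/f_pass = 6155.0 / 3845.7 = 1.6005
n = 6.1656 -> ceil = 7

7


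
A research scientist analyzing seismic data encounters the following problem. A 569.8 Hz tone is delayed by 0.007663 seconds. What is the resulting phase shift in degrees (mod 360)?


Phase shift from frequency and time delay:
phi = 360 * f * t_delay
    = 360 * 569.8 * 0.007663
    = 1571.9 degrees
    mod 360 = 131.9 degrees

131.9 degrees


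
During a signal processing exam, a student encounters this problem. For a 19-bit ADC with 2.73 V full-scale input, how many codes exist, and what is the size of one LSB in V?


Step 1 — number of quantization levels:
L = 2^N = 2^19 = 524288

Step 2 — LSB step size:
delta = Vfs / L
      = 2.73 / 524288
      = 5.21e-06 V

Levels = 524288; step size = 5.21e-06 V


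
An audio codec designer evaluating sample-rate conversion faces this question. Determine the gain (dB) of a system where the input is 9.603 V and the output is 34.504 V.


Voltage gain in dB:
G = 20 * log10(Vout / Vin)
  = 20 * log10(34.504 / 9.603)
  = 20 * log10(3.593044)
  = 20 * 0.555463
  = 11.11 dB

11.11 dB


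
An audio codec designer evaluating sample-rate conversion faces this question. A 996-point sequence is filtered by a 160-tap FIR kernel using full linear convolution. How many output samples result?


Linear convolution output length:
L = N + M - 1
  = 996 + 160 - 1
  = 1155 samples

1155


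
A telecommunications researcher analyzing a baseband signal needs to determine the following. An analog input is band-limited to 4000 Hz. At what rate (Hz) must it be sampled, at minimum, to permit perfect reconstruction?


The Nyquist rate is twice the maximum frequency component.
fs_min = 2 * fmax
      = 2 * 4000
      = 8000 Hz

8000


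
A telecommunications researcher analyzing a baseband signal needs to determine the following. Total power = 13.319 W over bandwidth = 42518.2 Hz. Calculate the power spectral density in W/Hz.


Power spectral density:
PSD = P / BW
    = 13.319 / 42518.2
    = 0.00031325 W/Hz

0.00031325 W/Hz


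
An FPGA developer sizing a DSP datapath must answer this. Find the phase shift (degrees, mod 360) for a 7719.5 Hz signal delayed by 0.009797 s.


Phase shift from frequency and time delay:
phi = 360 * f * t_delay
    = 360 * 7719.5 * 0.009797
    = 27226.06 degrees
    mod 360 = 226.06 degrees

226.06 degrees


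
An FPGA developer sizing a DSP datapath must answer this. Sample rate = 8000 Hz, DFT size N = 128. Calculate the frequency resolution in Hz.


DFT frequency resolution:
df = fs / N
   = 8000 / 128
   = 62.5 Hz

62.5 Hz


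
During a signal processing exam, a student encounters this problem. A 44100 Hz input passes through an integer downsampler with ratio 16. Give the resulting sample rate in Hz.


Decimation reduces the sample rate:
fs_out = fs_in / M
       = 44100 / 16
       = 2756.25 Hz

2756.25 Hz


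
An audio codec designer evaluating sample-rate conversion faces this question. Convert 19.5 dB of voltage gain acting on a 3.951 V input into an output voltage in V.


Output voltage from dB gain:
V_out = V_in * 10^(gain_dB / 20)
      = 3.951 * 10^(19.5 / 20)
      = 3.951 * 9.440609
      = 37.2998 V

37.2998 V


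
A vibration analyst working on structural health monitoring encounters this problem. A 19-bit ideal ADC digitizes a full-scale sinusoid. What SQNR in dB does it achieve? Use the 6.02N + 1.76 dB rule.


Theoretical SNR for a full-scale sinusoid:
SNR = 6.02 * N + 1.76
    = 6.02 * 19 + 1.76
    = 114.38 + 1.76
    = 116.14 dB

116.14 dB


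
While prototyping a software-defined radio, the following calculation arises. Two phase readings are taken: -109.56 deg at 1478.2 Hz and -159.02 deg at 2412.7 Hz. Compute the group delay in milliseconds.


Group delay from phase difference:
tau = -d(phi)/d(omega)
d(phi) = -49.46 deg = -0.86324 rad
d(omega) = 2*pi*(2412.7 - 1478.2) = 5871.6367 rad/s
tau = -(-0.86324) / 5871.6367
    = 0.147 ms

0.147 ms


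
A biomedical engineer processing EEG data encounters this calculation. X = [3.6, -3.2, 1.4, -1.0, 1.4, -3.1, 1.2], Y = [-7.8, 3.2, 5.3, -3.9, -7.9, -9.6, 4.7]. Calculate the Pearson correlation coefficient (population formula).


Pearson correlation coefficient (population):
r = cov(X,Y) / (std(X) * std(Y))
Mean X = 0.0429, Mean Y = -2.2857
Cov(X,Y) = -0.282041
Std(X) = 2.365138, Std(Y) = 6.029316
r = -0.0198

-0.0198


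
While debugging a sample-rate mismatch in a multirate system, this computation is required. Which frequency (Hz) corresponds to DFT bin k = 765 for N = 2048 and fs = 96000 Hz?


Frequency of DFT bin k:
f_k = k * fs / N
    = 765 * 96000 / 2048
    = 73440000 / 2048
    = 35859.375 Hz

35859.375 Hz


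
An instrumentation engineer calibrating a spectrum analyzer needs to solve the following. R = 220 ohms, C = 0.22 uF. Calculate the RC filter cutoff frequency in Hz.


Cutoff frequency of a first-order RC filter:
fc = 1 / (2 * pi * R * C)
C = 0.22 uF = 2.2e-07 F
fc = 1 / (2 * pi * 220 * 2.2e-07)
   = 1 / 0.00030410616886749
   = 3288.32527 Hz

3288.32527 Hz


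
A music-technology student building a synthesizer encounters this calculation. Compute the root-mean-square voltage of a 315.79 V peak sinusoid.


RMS voltage for a sinusoidal waveform:
V_rms = V_peak / sqrt(2)
      = 315.79 / 1.414214
      = 223.297 V

223.297 V


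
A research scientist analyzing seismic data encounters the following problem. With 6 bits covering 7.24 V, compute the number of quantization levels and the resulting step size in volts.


Step 1 — number of quantization levels:
L = 2^N = 2^6 = 64

Step 2 — LSB step size:
delta = Vfs / L
      = 7.24 / 64
      = 0.113125 V

Levels = 64; step size = 0.113125 V


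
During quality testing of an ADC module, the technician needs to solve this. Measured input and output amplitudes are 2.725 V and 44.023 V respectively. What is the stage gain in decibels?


Voltage gain in dB:
G = 20 * log10(Vout / Vin)
  = 20 * log10(44.023 / 2.725)
  = 20 * log10(16.155229)
  = 20 * 1.208313
  = 24.17 dB

24.17 dB


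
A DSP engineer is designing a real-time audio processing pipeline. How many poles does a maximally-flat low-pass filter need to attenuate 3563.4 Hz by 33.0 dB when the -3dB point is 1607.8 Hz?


Butterworth filter order formula:
n = log10(10^(A/10) - 1) / (2 * log10(f_stop/f_pass))
10^(33.0/10) - 1 = 1994.2623
f_stop/f_pass = 3563.4 / 1607.8 = 2.2163
n = 4.7735 -> ceil = 5

5


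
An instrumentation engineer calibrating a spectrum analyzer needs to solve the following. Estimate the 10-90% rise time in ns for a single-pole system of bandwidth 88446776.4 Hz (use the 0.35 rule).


Rise time from bandwidth relationship:
tr = 0.35 / BW
   = 0.35 / 88446776.4
   = 3.957182096e-09 s
   = 3.9572 ns

3.9572 ns


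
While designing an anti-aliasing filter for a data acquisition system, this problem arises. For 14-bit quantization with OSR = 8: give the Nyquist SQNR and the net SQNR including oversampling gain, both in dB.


Step 1 — baseline SQNR at Nyquist:
SQNR_base = 6.02*N + 1.76
          = 6.02*14 + 1.76
          = 86.04 dB

Step 2 — oversampling processing gain:
G = 10*log10(OSR) = 10*log10(8) = 9.03 dB

Step 3 — total:
SQNR_total = 86.04 + 9.03 = 95.07 dB

Base SQNR = 86.04 dB; oversampled SQNR = 95.07 dB


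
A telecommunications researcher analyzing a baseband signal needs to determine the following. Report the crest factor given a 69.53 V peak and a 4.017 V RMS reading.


Crest factor is the ratio of peak to RMS:
CF = V_peak / V_rms
   = 69.53 / 4.017
   = 17.3089

17.3089


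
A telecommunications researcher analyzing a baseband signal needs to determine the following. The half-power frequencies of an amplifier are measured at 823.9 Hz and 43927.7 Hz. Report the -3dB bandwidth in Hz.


Bandwidth is the difference of -3dB frequencies:
BW = f_high - f_low
   = 43927.7 - 823.9
   = 43103.8 Hz

43103.8 Hz


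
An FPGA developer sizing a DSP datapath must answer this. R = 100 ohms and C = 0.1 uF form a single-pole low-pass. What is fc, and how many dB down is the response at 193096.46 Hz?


Step 1 — cutoff frequency:
fc = 1 / (2*pi*R*C)
C = 0.1 uF = 1e-07 F
fc = 1 / (2*pi*100*1e-07)
   = 15915.494 Hz

Step 2 — magnitude at f = 193096.46 Hz:
|H(f)| = 1 / sqrt(1 + (f/fc)^2)
f/fc = 193096.46 / 15915.494 = 12.132609
|H| = 1 / sqrt(1 + 147.200201) = 0.082144
|H|_dB = 20*log10(0.082144) = -21.71 dB

fc = 15915.494 Hz; |H(193096.46 Hz)| = -21.71 dB


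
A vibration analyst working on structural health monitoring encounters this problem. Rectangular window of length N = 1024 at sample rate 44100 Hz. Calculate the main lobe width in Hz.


Main lobe width for a rectangular window:
Width = 2 * fs / N
      = 2 * 44100 / 1024
      = 88200 / 1024
      = 86.133 Hz

86.133 Hz


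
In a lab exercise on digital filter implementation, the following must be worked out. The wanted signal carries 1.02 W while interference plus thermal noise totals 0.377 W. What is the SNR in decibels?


SNR in decibels:
SNR = 10 * log10(Ps / Pn)
    = 10 * log10(1.02 / 0.377)
    = 10 * log10(2.7056)
    = 10 * 0.4323
    = 4.32 dB

4.32 dB


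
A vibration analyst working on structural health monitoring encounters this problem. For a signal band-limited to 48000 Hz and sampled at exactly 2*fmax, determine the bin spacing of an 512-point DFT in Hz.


Step 1 — Nyquist sampling rate:
fs = 2 * fmax = 2 * 48000 = 96000 Hz

Step 2 — DFT bin spacing:
df = fs / N = 96000 / 512 = 187.5 Hz

187.5 Hz
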